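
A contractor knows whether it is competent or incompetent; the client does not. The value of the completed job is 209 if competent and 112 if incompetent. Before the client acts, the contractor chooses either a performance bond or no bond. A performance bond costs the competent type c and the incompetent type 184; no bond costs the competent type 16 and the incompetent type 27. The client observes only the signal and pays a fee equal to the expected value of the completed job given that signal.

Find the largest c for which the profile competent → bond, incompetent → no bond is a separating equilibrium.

113

Under separation: bond → competent (pays 209); no bond → incompetent (pays 112).
Incompetent: 112 − 27 = 85 ≥ 209 − 184 = 25. Holds regardless of c. ✓
Competent: 209 − c ≥ 112 − 16, so c ≤ 209 − 96 = 113.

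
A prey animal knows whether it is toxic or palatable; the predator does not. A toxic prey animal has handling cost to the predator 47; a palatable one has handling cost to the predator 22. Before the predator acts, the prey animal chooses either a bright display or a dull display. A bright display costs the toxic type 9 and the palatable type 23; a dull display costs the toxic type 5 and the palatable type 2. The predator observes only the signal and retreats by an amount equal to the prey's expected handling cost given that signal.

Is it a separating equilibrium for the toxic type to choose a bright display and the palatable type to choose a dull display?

If types separate, bright display earns payment 47 and dull display earns 22.
Toxic: bright display gives 47 − 9 = 38; dull display gives 22 − 5 = 17. No deviation. ✓
Palatable: dull display gives 22 − 2 = 20; bright display gives 47 − 23 = 24. Would deviate. ✗

No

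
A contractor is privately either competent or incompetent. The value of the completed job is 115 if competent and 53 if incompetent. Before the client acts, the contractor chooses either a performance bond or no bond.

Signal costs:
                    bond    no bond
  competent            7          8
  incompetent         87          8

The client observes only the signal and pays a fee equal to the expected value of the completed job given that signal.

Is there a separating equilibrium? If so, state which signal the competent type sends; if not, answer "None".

bond

Try competent → bond, incompetent → no bond:
  If types separate, bond earns payment 115 and no bond earns 53.
  Competent: bond gives 115 − 7 = 108; no bond gives 53 − 8 = 45. No deviation. ✓
  Incompetent: no bond gives 53 − 8 = 45; bond gives 115 − 87 = 28. No deviation. ✓
Both hold — the competent type sends bond.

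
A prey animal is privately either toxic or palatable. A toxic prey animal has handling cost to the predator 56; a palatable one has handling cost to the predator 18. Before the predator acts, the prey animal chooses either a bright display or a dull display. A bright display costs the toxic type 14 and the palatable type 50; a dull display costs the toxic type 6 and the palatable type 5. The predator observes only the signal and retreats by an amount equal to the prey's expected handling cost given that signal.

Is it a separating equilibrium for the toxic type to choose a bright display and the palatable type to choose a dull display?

Yes

If types separate, bright display earns payment 56 and dull display earns 18.
Toxic: bright display gives 56 − 14 = 42; dull display gives 18 − 6 = 12. No deviation. ✓
Palatable: dull display gives 18 − 5 = 13; bright display gives 56 − 50 = 6. No deviation. ✓
Both incentive constraints hold.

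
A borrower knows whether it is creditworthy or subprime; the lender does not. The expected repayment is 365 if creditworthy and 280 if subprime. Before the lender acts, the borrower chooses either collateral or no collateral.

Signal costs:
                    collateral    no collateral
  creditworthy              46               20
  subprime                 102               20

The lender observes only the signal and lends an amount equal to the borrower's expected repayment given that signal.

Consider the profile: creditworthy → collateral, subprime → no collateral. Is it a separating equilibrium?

If types separate, collateral earns payment 365 and no collateral earns 280.
Creditworthy: collateral gives 365 − 46 = 319; no collateral gives 280 − 20 = 260. No deviation. ✓
Subprime: no collateral gives 280 − 20 = 260; collateral gives 365 − 102 = 263. Would deviate. ✗

No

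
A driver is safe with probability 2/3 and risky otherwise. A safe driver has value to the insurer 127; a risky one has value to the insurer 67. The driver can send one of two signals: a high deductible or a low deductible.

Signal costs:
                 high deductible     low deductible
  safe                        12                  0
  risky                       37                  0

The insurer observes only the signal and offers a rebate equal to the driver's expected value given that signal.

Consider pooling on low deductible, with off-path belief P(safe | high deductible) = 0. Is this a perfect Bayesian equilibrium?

Yes

On the equilibrium path (low deductible) the insurer holds the prior 2/3 and pays 2/3·127 + 1/3·67 = 107. Off-path (high deductible) belief 0 gives 0·127 + 1·67 = 67.
Safe: low deductible gives 107 − 0 = 107; high deductible gives 67 − 12 = 55. Stays. ✓
Risky: low deductible gives 107 − 0 = 107; high deductible gives 67 − 37 = 30. Stays. ✓
Beliefs are Bayes-consistent on-path and both types best-respond.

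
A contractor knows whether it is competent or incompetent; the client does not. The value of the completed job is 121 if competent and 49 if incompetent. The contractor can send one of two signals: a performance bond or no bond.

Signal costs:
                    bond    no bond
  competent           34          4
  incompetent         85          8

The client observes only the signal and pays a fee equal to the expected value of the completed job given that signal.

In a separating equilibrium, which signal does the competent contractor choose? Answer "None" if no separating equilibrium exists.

Try competent → bond, incompetent → no bond:
  Under separation the client infers type exactly: bond → competent (pays 121), no bond → incompetent (pays 49).
  Competent: bond gives 121 − 34 = 87; no bond gives 49 − 4 = 45. No deviation. ✓
  Incompetent: no bond gives 49 − 8 = 41; bond gives 121 − 85 = 36. No deviation. ✓
Both hold — the competent type sends bond.

bond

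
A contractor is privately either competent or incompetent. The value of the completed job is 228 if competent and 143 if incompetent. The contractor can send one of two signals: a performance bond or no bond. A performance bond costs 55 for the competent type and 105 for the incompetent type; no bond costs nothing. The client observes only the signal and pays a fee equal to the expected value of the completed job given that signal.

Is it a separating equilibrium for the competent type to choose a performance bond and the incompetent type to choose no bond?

If types separate, bond earns payment 228 and no bond earns 143.
Competent: bond gives 228 − 55 = 173; no bond gives 143 − 0 = 143. No deviation. ✓
Incompetent: no bond gives 143 − 0 = 143; bond gives 228 − 105 = 123. No deviation. ✓
Both incentive constraints hold.

Yes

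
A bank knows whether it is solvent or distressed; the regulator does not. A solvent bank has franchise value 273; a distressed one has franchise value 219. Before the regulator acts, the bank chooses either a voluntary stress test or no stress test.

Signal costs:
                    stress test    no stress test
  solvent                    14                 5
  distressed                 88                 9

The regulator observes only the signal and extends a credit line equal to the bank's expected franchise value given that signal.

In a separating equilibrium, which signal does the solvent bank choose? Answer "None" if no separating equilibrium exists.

stress test

Try solvent → stress test, distressed → no stress test:
  If types separate, stress test earns payment 273 and no stress test earns 219.
  Solvent: stress test gives 273 − 14 = 259; no stress test gives 219 − 5 = 214. No deviation. ✓
  Distressed: no stress test gives 219 − 9 = 210; stress test gives 273 − 88 = 185. No deviation. ✓
Both hold — the solvent type sends stress test.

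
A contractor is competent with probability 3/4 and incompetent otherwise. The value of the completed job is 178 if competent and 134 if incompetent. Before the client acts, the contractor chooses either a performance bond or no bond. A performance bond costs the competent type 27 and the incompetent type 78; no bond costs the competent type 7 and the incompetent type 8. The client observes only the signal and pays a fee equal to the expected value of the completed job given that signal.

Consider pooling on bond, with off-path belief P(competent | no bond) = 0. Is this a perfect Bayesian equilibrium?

No

On the equilibrium path (bond) the client holds the prior 3/4 and pays 3/4·178 + 1/4·134 = 167. Off-path (no bond) belief 0 gives 0·178 + 1·134 = 134.
Competent: bond gives 167 − 27 = 140; no bond gives 134 − 7 = 127. Stays. ✓
Incompetent: bond gives 167 − 78 = 89; no bond gives 134 − 8 = 126. Deviates. ✗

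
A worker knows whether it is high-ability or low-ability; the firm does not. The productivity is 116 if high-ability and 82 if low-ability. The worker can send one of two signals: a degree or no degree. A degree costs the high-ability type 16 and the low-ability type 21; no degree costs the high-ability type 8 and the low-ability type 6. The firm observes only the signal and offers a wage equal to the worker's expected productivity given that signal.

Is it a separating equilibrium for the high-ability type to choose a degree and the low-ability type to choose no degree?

Under separation the firm infers type exactly: degree → high-ability (pays 116), no degree → low-ability (pays 82).
High-ability: degree gives 116 − 16 = 100; no degree gives 82 − 8 = 74. No deviation. ✓
Low-ability: no degree gives 82 − 6 = 76; degree gives 116 − 21 = 95. Would deviate. ✗

No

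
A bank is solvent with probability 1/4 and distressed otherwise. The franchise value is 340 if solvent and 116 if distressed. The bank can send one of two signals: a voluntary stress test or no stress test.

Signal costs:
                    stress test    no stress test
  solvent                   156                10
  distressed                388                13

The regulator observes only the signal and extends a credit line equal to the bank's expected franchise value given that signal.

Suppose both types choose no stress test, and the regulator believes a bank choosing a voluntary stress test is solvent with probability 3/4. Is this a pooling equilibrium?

At the pooled signal (no stress test) the regulator holds the prior 1/4 and pays 1/4·340 + 3/4·116 = 172. Off-path (stress test) belief 3/4 gives 3/4·340 + 1/4·116 = 284.
Solvent: no stress test gives 172 − 10 = 162; stress test gives 284 − 156 = 128. Stays. ✓
Distressed: no stress test gives 172 − 13 = 159; stress test gives 284 − 388 = -104. Stays. ✓

Yes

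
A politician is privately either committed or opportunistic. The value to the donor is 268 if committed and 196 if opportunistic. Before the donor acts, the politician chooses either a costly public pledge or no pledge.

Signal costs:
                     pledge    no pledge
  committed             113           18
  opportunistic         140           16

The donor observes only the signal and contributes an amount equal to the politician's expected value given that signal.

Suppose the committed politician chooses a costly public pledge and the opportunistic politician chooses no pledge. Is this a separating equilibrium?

If types separate, pledge earns payment 268 and no pledge earns 196.
Committed: pledge gives 268 − 113 = 155; no pledge gives 196 − 18 = 178. Would deviate. ✗
Opportunistic: no pledge gives 196 − 16 = 180; pledge gives 268 − 140 = 128. No deviation. ✓

No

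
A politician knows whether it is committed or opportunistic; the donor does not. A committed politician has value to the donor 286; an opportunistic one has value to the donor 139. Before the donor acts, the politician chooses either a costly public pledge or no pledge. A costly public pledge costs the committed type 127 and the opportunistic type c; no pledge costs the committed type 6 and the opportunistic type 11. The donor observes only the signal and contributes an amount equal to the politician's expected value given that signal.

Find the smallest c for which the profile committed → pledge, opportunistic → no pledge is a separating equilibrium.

158

Under separation: pledge → committed (pays 286); no pledge → opportunistic (pays 139).
Committed: 286 − 127 = 159 ≥ 139 − 6 = 133. Holds regardless of c. ✓
Opportunistic: 139 − 11 ≥ 286 − c, so c ≥ 286 − 128 = 158.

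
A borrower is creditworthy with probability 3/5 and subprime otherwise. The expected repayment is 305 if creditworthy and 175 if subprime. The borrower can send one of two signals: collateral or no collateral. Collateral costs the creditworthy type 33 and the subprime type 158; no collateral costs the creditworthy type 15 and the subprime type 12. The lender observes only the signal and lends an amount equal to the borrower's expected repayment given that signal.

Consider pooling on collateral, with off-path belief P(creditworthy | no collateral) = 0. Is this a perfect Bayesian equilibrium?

No

At the pooled signal (collateral) the lender holds the prior 3/5 and pays 3/5·305 + 2/5·175 = 253. Off-path (no collateral) belief 0 gives 0·305 + 1·175 = 175.
Creditworthy: collateral gives 253 − 33 = 220; no collateral gives 175 − 15 = 160. Stays. ✓
Subprime: collateral gives 253 − 158 = 95; no collateral gives 175 − 12 = 163. Deviates. ✗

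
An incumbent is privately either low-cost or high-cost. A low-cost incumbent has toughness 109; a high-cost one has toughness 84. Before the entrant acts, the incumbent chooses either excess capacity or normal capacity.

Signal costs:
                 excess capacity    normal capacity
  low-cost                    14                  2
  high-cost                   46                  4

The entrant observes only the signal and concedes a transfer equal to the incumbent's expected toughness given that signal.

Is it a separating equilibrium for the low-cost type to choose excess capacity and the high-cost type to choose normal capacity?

If types separate, excess capacity earns payment 109 and normal capacity earns 84.
Low-cost: excess capacity gives 109 − 14 = 95; normal capacity gives 84 − 2 = 82. No deviation. ✓
High-cost: normal capacity gives 84 − 4 = 80; excess capacity gives 109 − 46 = 63. No deviation. ✓
Both incentive constraints hold.

Yes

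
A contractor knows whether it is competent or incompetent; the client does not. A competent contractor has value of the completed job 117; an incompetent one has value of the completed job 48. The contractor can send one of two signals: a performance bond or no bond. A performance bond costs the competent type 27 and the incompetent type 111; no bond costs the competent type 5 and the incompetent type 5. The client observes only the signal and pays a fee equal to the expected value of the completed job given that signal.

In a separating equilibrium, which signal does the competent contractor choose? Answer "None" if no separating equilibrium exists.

Try competent → bond, incompetent → no bond:
  Under separation the client infers type exactly: bond → competent (pays 117), no bond → incompetent (pays 48).
  Competent: bond gives 117 − 27 = 90; no bond gives 48 − 5 = 43. No deviation. ✓
  Incompetent: no bond gives 48 − 5 = 43; bond gives 117 − 111 = 6. No deviation. ✓
Both hold — the competent type sends bond.

bond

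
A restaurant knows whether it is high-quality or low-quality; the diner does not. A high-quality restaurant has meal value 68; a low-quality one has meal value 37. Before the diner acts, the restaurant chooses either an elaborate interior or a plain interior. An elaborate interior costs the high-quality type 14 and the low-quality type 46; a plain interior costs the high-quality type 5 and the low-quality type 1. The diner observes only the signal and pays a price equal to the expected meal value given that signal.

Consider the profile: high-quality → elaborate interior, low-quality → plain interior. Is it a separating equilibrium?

Yes

If types separate, elaborate interior earns payment 68 and plain interior earns 37.
High-quality: elaborate interior gives 68 − 14 = 54; plain interior gives 37 − 5 = 32. No deviation. ✓
Low-quality: plain interior gives 37 − 1 = 36; elaborate interior gives 68 − 46 = 22. No deviation. ✓
Both incentive constraints hold.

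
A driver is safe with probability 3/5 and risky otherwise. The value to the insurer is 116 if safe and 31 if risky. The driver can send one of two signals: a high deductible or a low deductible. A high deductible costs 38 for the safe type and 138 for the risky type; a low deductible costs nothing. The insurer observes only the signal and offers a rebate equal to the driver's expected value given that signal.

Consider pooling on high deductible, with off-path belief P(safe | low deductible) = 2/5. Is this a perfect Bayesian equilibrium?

No

On the equilibrium path (high deductible) the insurer holds the prior 3/5 and pays 3/5·116 + 2/5·31 = 82. Off-path (low deductible) belief 2/5 gives 2/5·116 + 3/5·31 = 65.
Safe: high deductible gives 82 − 38 = 44; low deductible gives 65 − 0 = 65. Deviates. ✗
Risky: high deductible gives 82 − 138 = -56; low deductible gives 65 − 0 = 65. Deviates. ✗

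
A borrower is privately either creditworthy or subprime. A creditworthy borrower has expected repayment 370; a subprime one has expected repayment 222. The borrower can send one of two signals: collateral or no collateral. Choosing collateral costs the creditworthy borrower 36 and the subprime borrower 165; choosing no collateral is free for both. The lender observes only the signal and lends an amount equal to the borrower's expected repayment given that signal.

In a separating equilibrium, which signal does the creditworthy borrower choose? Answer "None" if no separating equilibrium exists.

collateral

Try creditworthy → collateral, subprime → no collateral:
  If types separate, collateral earns payment 370 and no collateral earns 222.
  Creditworthy: collateral gives 370 − 36 = 334; no collateral gives 222 − 0 = 222. No deviation. ✓
  Subprime: no collateral gives 222 − 0 = 222; collateral gives 370 − 165 = 205. No deviation. ✓
Both hold — the creditworthy type sends collateral.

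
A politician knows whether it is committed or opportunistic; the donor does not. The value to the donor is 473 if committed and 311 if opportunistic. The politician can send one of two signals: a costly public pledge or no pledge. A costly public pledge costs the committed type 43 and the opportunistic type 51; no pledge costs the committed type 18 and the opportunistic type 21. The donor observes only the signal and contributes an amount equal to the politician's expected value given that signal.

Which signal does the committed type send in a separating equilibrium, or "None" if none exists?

None

Try committed → pledge, opportunistic → no pledge:
  Under separation the donor infers type exactly: pledge → committed (pays 473), no pledge → opportunistic (pays 311).
  Committed: pledge gives 473 − 43 = 430; no pledge gives 311 − 18 = 293. No deviation. ✓
  Opportunistic: no pledge gives 311 − 21 = 290; pledge gives 473 − 51 = 422. Would deviate. ✗
Try committed → no pledge, opportunistic → pledge:
  Under separation the donor infers type exactly: no pledge → committed (pays 473), pledge → opportunistic (pays 311).
  Committed: no pledge gives 473 − 18 = 455; pledge gives 311 − 43 = 268. No deviation. ✓
  Opportunistic: pledge gives 311 − 51 = 260; no pledge gives 473 − 21 = 452. Would deviate. ✗
Neither assignment is incentive-compatible.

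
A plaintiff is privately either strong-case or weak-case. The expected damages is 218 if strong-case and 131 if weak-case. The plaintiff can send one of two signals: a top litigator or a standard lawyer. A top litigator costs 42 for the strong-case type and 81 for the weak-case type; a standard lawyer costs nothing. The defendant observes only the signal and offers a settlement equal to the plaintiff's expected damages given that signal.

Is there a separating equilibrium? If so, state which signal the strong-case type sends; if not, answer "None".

Try strong-case → top litigator, weak-case → standard lawyer:
  If types separate, top litigator earns payment 218 and standard lawyer earns 131.
  Strong-case: top litigator gives 218 − 42 = 176; standard lawyer gives 131 − 0 = 131. No deviation. ✓
  Weak-case: standard lawyer gives 131 − 0 = 131; top litigator gives 218 − 81 = 137. Would deviate. ✗
Try strong-case → standard lawyer, weak-case → top litigator:
  If types separate, standard lawyer earns payment 218 and top litigator earns 131.
  Strong-case: standard lawyer gives 218 − 0 = 218; top litigator gives 131 − 42 = 89. No deviation. ✓
  Weak-case: top litigator gives 131 − 81 = 50; standard lawyer gives 218 − 0 = 218. Would deviate. ✗
Neither assignment is incentive-compatible.

None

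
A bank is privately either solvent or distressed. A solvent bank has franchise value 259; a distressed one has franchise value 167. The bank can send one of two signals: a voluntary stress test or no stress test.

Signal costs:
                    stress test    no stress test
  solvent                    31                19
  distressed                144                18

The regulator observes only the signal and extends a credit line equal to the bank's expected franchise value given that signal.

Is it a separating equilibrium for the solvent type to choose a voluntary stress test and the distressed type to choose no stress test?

Under separation the regulator infers type exactly: stress test → solvent (pays 259), no stress test → distressed (pays 167).
Solvent: stress test gives 259 − 31 = 228; no stress test gives 167 − 19 = 148. No deviation. ✓
Distressed: no stress test gives 167 − 18 = 149; stress test gives 259 − 144 = 115. No deviation. ✓
Both incentive constraints hold.

Yes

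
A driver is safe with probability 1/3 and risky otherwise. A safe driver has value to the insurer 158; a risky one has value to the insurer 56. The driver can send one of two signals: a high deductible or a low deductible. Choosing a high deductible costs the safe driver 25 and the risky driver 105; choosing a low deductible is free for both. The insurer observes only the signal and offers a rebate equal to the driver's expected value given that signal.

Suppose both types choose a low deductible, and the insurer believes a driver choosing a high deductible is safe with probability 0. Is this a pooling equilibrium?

Yes

At the pooled signal (low deductible) the insurer holds the prior 1/3 and pays 1/3·158 + 2/3·56 = 90. Off-path (high deductible) belief 0 gives 0·158 + 1·56 = 56.
Safe: low deductible gives 90 − 0 = 90; high deductible gives 56 − 25 = 31. Stays. ✓
Risky: low deductible gives 90 − 0 = 90; high deductible gives 56 − 105 = -49. Stays. ✓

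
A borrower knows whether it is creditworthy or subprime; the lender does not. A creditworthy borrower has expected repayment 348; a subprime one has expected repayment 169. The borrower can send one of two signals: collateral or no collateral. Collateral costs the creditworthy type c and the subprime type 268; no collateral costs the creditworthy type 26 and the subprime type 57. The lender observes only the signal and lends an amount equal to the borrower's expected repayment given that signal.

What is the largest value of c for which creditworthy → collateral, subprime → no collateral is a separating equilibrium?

205

Under separation: collateral → creditworthy (pays 348); no collateral → subprime (pays 169).
Subprime: 169 − 57 = 112 ≥ 348 − 268 = 80. Holds regardless of c. ✓
Creditworthy: 348 − c ≥ 169 − 26, so c ≤ 348 − 143 = 205.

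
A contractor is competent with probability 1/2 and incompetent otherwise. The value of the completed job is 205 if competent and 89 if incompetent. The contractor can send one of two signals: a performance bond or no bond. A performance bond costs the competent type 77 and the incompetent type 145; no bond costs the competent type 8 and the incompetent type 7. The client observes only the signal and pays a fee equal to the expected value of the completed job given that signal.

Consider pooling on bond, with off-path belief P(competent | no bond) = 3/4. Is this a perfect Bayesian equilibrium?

No

At the pooled signal (bond) the client holds the prior 1/2 and pays 1/2·205 + 1/2·89 = 147. Off-path (no bond) belief 3/4 gives 3/4·205 + 1/4·89 = 176.
Competent: bond gives 147 − 77 = 70; no bond gives 176 − 8 = 168. Deviates. ✗
Incompetent: bond gives 147 − 145 = 2; no bond gives 176 − 7 = 169. Deviates. ✗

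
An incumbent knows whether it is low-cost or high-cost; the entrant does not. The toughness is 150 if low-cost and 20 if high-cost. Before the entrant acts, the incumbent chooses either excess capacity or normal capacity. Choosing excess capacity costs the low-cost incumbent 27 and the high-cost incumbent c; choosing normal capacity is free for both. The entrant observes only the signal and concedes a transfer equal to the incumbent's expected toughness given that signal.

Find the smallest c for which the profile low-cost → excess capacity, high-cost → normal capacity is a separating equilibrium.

Under separation: excess capacity → low-cost (pays 150); normal capacity → high-cost (pays 20).
Low-cost: 150 − 27 = 123 ≥ 20 − 0 = 20. Holds regardless of c. ✓
High-cost: 20 − 0 ≥ 150 − c, so c ≥ 150 − 20 = 130.

130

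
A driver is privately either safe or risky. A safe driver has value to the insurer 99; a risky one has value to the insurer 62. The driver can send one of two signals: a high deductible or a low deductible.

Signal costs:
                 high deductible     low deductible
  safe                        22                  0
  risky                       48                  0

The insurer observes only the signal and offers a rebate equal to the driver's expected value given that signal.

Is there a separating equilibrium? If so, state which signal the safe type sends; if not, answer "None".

high deductible

Try safe → high deductible, risky → low deductible:
  Under separation the insurer infers type exactly: high deductible → safe (pays 99), low deductible → risky (pays 62).
  Safe: high deductible gives 99 − 22 = 77; low deductible gives 62 − 0 = 62. No deviation. ✓
  Risky: low deductible gives 62 − 0 = 62; high deductible gives 99 − 48 = 51. No deviation. ✓
Both hold — the safe type sends high deductible.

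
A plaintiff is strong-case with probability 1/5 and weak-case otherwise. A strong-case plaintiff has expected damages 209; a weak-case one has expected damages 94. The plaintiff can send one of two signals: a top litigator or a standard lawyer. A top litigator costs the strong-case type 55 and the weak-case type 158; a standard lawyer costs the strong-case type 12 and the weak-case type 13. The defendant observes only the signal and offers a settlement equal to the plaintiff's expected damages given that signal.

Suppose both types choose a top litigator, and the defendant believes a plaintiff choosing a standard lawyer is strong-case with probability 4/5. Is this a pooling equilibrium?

No

On the equilibrium path (top litigator) the defendant holds the prior 1/5 and pays 1/5·209 + 4/5·94 = 117. Off-path (standard lawyer) belief 4/5 gives 4/5·209 + 1/5·94 = 186.
Strong-case: top litigator gives 117 − 55 = 62; standard lawyer gives 186 − 12 = 174. Deviates. ✗
Weak-case: top litigator gives 117 − 158 = -41; standard lawyer gives 186 − 13 = 173. Deviates. ✗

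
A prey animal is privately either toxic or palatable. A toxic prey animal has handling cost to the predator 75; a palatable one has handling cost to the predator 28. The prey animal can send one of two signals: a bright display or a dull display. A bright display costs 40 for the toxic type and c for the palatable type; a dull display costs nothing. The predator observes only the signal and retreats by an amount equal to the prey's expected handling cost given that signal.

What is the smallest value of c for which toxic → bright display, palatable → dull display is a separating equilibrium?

47

Under separation: bright display → toxic (pays 75); dull display → palatable (pays 28).
Toxic: 75 − 40 = 35 ≥ 28 − 0 = 28. Holds regardless of c. ✓
Palatable: 28 − 0 ≥ 75 − c, so c ≥ 75 − 28 = 47.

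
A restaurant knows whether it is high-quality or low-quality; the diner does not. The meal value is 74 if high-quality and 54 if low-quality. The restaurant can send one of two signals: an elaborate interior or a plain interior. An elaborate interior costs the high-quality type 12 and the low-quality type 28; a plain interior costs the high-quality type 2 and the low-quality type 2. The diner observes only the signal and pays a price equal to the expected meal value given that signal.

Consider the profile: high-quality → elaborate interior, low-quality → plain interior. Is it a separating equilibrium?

Yes

Under separation the diner infers type exactly: elaborate interior → high-quality (pays 74), plain interior → low-quality (pays 54).
High-quality: elaborate interior gives 74 − 12 = 62; plain interior gives 54 − 2 = 52. No deviation. ✓
Low-quality: plain interior gives 54 − 2 = 52; elaborate interior gives 74 − 28 = 46. No deviation. ✓
Both incentive constraints hold.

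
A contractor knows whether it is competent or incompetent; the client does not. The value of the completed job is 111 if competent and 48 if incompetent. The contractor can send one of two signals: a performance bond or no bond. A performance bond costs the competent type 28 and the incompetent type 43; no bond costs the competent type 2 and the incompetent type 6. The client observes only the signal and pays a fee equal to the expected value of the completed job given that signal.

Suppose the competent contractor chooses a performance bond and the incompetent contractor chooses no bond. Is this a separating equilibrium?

If types separate, bond earns payment 111 and no bond earns 48.
Competent: bond gives 111 − 28 = 83; no bond gives 48 − 2 = 46. No deviation. ✓
Incompetent: no bond gives 48 − 6 = 42; bond gives 111 − 43 = 68. Would deviate. ✗

No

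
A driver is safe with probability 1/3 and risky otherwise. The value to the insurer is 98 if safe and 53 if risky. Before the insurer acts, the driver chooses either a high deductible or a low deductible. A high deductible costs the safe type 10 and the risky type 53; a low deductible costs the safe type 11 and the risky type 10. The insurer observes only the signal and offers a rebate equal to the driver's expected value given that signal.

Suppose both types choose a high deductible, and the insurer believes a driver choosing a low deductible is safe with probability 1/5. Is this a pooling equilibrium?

No

At the pooled signal (high deductible) the insurer holds the prior 1/3 and pays 1/3·98 + 2/3·53 = 68. Off-path (low deductible) belief 1/5 gives 1/5·98 + 4/5·53 = 62.
Safe: high deductible gives 68 − 10 = 58; low deductible gives 62 − 11 = 51. Stays. ✓
Risky: high deductible gives 68 − 53 = 15; low deductible gives 62 − 10 = 52. Deviates. ✗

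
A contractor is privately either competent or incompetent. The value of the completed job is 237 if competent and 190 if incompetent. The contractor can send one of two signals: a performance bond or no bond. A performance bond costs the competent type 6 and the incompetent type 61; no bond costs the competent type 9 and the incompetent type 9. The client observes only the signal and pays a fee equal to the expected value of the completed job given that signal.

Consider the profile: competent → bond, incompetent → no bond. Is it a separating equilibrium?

If types separate, bond earns payment 237 and no bond earns 190.
Competent: bond gives 237 − 6 = 231; no bond gives 190 − 9 = 181. No deviation. ✓
Incompetent: no bond gives 190 − 9 = 181; bond gives 237 − 61 = 176. No deviation. ✓
Both incentive constraints hold.

Yes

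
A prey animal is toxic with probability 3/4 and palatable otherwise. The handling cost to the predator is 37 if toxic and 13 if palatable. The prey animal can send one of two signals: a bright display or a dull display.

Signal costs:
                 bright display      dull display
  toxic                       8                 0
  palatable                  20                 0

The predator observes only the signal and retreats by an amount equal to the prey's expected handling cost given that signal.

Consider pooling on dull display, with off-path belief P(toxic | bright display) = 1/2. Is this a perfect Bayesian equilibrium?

Yes

On the equilibrium path (dull display) the predator holds the prior 3/4 and pays 3/4·37 + 1/4·13 = 31. Off-path (bright display) belief 1/2 gives 1/2·37 + 1/2·13 = 25.
Toxic: dull display gives 31 − 0 = 31; bright display gives 25 − 8 = 17. Stays. ✓
Palatable: dull display gives 31 − 0 = 31; bright display gives 25 − 20 = 5. Stays. ✓
Beliefs are Bayes-consistent on-path and both types best-respond.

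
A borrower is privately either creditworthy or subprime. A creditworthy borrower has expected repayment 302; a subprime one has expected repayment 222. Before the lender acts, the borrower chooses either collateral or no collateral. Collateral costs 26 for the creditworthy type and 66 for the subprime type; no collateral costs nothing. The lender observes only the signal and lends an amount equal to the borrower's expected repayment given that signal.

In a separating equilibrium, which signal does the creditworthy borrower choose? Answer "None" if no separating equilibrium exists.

Try creditworthy → collateral, subprime → no collateral:
  If types separate, collateral earns payment 302 and no collateral earns 222.
  Creditworthy: collateral gives 302 − 26 = 276; no collateral gives 222 − 0 = 222. No deviation. ✓
  Subprime: no collateral gives 222 − 0 = 222; collateral gives 302 − 66 = 236. Would deviate. ✗
Try creditworthy → no collateral, subprime → collateral:
  If types separate, no collateral earns payment 302 and collateral earns 222.
  Creditworthy: no collateral gives 302 − 0 = 302; collateral gives 222 − 26 = 196. No deviation. ✓
  Subprime: collateral gives 222 − 66 = 156; no collateral gives 302 − 0 = 302. Would deviate. ✗
Neither assignment is incentive-compatible.

None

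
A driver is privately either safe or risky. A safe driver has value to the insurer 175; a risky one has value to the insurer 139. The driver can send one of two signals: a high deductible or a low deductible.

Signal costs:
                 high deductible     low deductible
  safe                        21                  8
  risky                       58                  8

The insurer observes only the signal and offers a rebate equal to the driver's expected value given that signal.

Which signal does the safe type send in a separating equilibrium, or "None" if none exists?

high deductible

Try safe → high deductible, risky → low deductible:
  Under separation the insurer infers type exactly: high deductible → safe (pays 175), low deductible → risky (pays 139).
  Safe: high deductible gives 175 − 21 = 154; low deductible gives 139 − 8 = 131. No deviation. ✓
  Risky: low deductible gives 139 − 8 = 131; high deductible gives 175 − 58 = 117. No deviation. ✓
Both hold — the safe type sends high deductible.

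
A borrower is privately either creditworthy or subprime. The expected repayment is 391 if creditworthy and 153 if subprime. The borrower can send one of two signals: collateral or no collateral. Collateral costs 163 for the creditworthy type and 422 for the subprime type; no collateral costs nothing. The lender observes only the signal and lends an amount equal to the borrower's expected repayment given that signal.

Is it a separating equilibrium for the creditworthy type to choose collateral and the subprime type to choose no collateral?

Yes

If types separate, collateral earns payment 391 and no collateral earns 153.
Creditworthy: collateral gives 391 − 163 = 228; no collateral gives 153 − 0 = 153. No deviation. ✓
Subprime: no collateral gives 153 − 0 = 153; collateral gives 391 − 422 = -31. No deviation. ✓
Neither type gains from mimicking the other.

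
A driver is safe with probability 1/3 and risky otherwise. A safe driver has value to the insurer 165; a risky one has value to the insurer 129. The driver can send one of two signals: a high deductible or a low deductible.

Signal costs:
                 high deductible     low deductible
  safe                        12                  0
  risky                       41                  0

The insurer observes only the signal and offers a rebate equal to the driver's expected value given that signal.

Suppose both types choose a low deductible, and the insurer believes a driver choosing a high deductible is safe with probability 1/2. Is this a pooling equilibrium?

Yes

At the pooled signal (low deductible) the insurer holds the prior 1/3 and pays 1/3·165 + 2/3·129 = 141. Off-path (high deductible) belief 1/2 gives 1/2·165 + 1/2·129 = 147.
Safe: low deductible gives 141 − 0 = 141; high deductible gives 147 − 12 = 135. Stays. ✓
Risky: low deductible gives 141 − 0 = 141; high deductible gives 147 − 41 = 106. Stays. ✓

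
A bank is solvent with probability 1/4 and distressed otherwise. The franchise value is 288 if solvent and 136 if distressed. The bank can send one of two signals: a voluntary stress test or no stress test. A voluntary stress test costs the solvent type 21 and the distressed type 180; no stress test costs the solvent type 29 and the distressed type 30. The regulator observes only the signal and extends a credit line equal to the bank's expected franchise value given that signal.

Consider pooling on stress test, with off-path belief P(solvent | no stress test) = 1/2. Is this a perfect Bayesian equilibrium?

On the equilibrium path (stress test) the regulator holds the prior 1/4 and pays 1/4·288 + 3/4·136 = 174. Off-path (no stress test) belief 1/2 gives 1/2·288 + 1/2·136 = 212.
Solvent: stress test gives 174 − 21 = 153; no stress test gives 212 − 29 = 183. Deviates. ✗
Distressed: stress test gives 174 − 180 = -6; no stress test gives 212 − 30 = 182. Deviates. ✗

No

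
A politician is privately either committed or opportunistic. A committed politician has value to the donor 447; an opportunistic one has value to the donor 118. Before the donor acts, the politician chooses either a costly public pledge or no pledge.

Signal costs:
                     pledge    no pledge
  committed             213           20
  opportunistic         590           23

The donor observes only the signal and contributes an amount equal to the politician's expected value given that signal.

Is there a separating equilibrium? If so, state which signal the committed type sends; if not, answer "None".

pledge

Try committed → pledge, opportunistic → no pledge:
  If types separate, pledge earns payment 447 and no pledge earns 118.
  Committed: pledge gives 447 − 213 = 234; no pledge gives 118 − 20 = 98. No deviation. ✓
  Opportunistic: no pledge gives 118 − 23 = 95; pledge gives 447 − 590 = -143. No deviation. ✓
Both hold — the committed type sends pledge.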